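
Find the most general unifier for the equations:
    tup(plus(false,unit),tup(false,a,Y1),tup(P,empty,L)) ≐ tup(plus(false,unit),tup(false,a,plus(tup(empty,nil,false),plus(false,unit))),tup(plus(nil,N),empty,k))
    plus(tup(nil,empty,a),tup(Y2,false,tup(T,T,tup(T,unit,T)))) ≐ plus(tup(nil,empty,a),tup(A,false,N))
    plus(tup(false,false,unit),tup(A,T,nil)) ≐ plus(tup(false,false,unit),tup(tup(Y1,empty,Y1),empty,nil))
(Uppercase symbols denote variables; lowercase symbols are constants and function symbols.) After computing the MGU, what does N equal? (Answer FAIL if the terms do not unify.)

Decompose tup/3: plus(false,unit) ≐ plus(false,unit),  tup(false,a,Y1) ≐ tup(false,a,plus(tup(empty,nil,false),plus(false,unit))),  tup(P,empty,L) ≐ tup(plus(nil,N),empty,k).
Delete trivial equation plus(false,unit) ≐ plus(false,unit).
Decompose tup/3: false ≐ false,  a ≐ a,  Y1 ≐ plus(tup(empty,nil,false),plus(false,unit)).
Delete trivial equation false ≐ false.
Delete trivial equation a ≐ a.
Bind Y1 := plus(tup(empty,nil,false),plus(false,unit)); substituting into the one remaining equation that mentions Y1 gives: plus(tup(false,false,unit),tup(A,T,nil)) ≐ plus(tup(false,false,unit),tup(tup(plus(tup(empty,nil,false),plus(false,unit)),empty,plus(tup(empty,nil,false),plus(false,unit))),empty,nil)).
Decompose tup/3: P ≐ plus(nil,N),  empty ≐ empty,  L ≐ k.
Bind P := plus(nil,N); no other remaining equation mentions P.
Delete trivial equation empty ≐ empty.
Bind L := k; no other remaining equation mentions L.
Decompose plus/2: tup(nil,empty,a) ≐ tup(nil,empty,a),  tup(Y2,false,tup(T,T,tup(T,unit,T))) ≐ tup(A,false,N).
Delete trivial equation tup(nil,empty,a) ≐ tup(nil,empty,a).
Decompose tup/3: Y2 ≐ A,  false ≐ false,  tup(T,T,tup(T,unit,T)) ≐ N.
Bind Y2 := A; no other remaining equation mentions Y2.
Delete trivial equation false ≐ false.
Bind N := tup(T,T,tup(T,unit,T)); no other remaining equation mentions N. Substituting into the earlier binding gives P := plus(nil,tup(T,T,tup(T,unit,T))).
Decompose plus/2: tup(false,false,unit) ≐ tup(false,false,unit),  tup(A,T,nil) ≐ tup(tup(plus(tup(empty,nil,false),plus(false,unit)),empty,plus(tup(empty,nil,false),plus(false,unit))),empty,nil).
Delete trivial equation tup(false,false,unit) ≐ tup(false,false,unit).
Decompose tup/3: A ≐ tup(plus(tup(empty,nil,false),plus(false,unit)),empty,plus(tup(empty,nil,false),plus(false,unit))),  T ≐ empty,  nil ≐ nil.
Bind A := tup(plus(tup(empty,nil,false),plus(false,unit)),empty,plus(tup(empty,nil,false),plus(false,unit))); no other remaining equation mentions A. Substituting into the earlier binding gives Y2 := tup(plus(tup(empty,nil,false),plus(false,unit)),empty,plus(tup(empty,nil,false),plus(false,unit))).
Bind T := empty; no other remaining equation mentions T. Substituting into the earlier bindings gives P := plus(nil,tup(empty,empty,tup(empty,unit,empty))), N := tup(empty,empty,tup(empty,unit,empty)).
Delete trivial equation nil ≐ nil.
MGU = { Y1 ↦ plus(tup(empty,nil,false),plus(false,unit)), P ↦ plus(nil,tup(empty,empty,tup(empty,unit,empty))), L ↦ k, Y2 ↦ tup(plus(tup(empty,nil,false),plus(false,unit)),empty,plus(tup(empty,nil,false),plus(false,unit))), N ↦ tup(empty,empty,tup(empty,unit,empty)), A ↦ tup(plus(tup(empty,nil,false),plus(false,unit)),empty,plus(tup(empty,nil,false),plus(false,unit))), T ↦ empty }, so N ↦ tup(empty,empty,tup(empty,unit,empty)).

tup(empty,empty,tup(empty,unit,empty))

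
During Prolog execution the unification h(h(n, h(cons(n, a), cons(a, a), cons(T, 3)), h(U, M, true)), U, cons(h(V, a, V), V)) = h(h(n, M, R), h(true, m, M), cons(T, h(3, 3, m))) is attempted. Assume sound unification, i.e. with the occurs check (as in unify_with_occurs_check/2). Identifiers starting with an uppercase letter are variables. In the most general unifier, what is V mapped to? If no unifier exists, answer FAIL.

Decompose h/3: h(n, h(cons(n, a), cons(a, a), cons(T, 3)), h(U, M, true)) = h(n, M, R),  U = h(true, m, M),  cons(h(V, a, V), V) = cons(T, h(3, 3, m)).
Decompose h/3: n = n,  h(cons(n, a), cons(a, a), cons(T, 3)) = M,  h(U, M, true) = R.
Delete trivial equation n = n.
Bind M := h(cons(n, a), cons(a, a), cons(T, 3)); substituting into the 2 remaining equations that mention M gives: h(U, h(cons(n, a), cons(a, a), cons(T, 3)), true) = R,  U = h(true, m, h(cons(n, a), cons(a, a), cons(T, 3))).
Bind R := h(U, h(cons(n, a), cons(a, a), cons(T, 3)), true); no other remaining equation mentions R.
Bind U := h(true, m, h(cons(n, a), cons(a, a), cons(T, 3))); no other remaining equation mentions U. Substituting into the earlier binding gives R := h(h(true, m, h(cons(n, a), cons(a, a), cons(T, 3))), h(cons(n, a), cons(a, a), cons(T, 3)), true).
Decompose cons/2: h(V, a, V) = T,  V = h(3, 3, m).
Bind T := h(V, a, V); no other remaining equation mentions T. Substituting into the earlier bindings gives M := h(cons(n, a), cons(a, a), cons(h(V, a, V), 3)), R := h(h(true, m, h(cons(n, a), cons(a, a), cons(h(V, a, V), 3))), h(cons(n, a), cons(a, a), cons(h(V, a, V), 3)), true), U := h(true, m, h(cons(n, a), cons(a, a), cons(h(V, a, V), 3))).
Bind V := h(3, 3, m). Substituting into the earlier bindings gives M := h(cons(n, a), cons(a, a), cons(h(h(3, 3, m), a, h(3, 3, m)), 3)), R := h(h(true, m, h(cons(n, a), cons(a, a), cons(h(h(3, 3, m), a, h(3, 3, m)), 3))), h(cons(n, a), cons(a, a), cons(h(h(3, 3, m), a, h(3, 3, m)), 3)), true), U := h(true, m, h(cons(n, a), cons(a, a), cons(h(h(3, 3, m), a, h(3, 3, m)), 3))), T := h(h(3, 3, m), a, h(3, 3, m)).
MGU = { M -> h(cons(n, a), cons(a, a), cons(h(h(3, 3, m), a, h(3, 3, m)), 3)), R -> h(h(true, m, h(cons(n, a), cons(a, a), cons(h(h(3, 3, m), a, h(3, 3, m)), 3))), h(cons(n, a), cons(a, a), cons(h(h(3, 3, m), a, h(3, 3, m)), 3)), true), U -> h(true, m, h(cons(n, a), cons(a, a), cons(h(h(3, 3, m), a, h(3, 3, m)), 3))), T -> h(h(3, 3, m), a, h(3, 3, m)), V -> h(3, 3, m) }, so V -> h(3, 3, m).

h(3, 3, m)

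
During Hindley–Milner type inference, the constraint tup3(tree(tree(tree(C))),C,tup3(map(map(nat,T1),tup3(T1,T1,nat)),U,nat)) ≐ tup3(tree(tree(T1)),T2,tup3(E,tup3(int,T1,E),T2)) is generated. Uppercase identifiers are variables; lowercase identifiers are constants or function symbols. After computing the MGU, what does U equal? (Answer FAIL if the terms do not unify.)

tup3(int,tree(nat),map(map(nat,tree(nat)),tup3(tree(nat),tree(nat),nat)))

Decompose tup3/3: tree(tree(tree(C))) ≐ tree(tree(T1)),  C ≐ T2,  tup3(map(map(nat,T1),tup3(T1,T1,nat)),U,nat) ≐ tup3(E,tup3(int,T1,E),T2).
Decompose tree/1: tree(tree(C)) ≐ tree(T1).
Decompose tree/1: tree(C) ≐ T1.
Bind T1 := tree(C); substituting into the one remaining equation that mentions T1 gives: tup3(map(map(nat,tree(C)),tup3(tree(C),tree(C),nat)),U,nat) ≐ tup3(E,tup3(int,tree(C),E),T2).
Bind C := T2; substituting into the remaining equation gives: tup3(map(map(nat,tree(T2)),tup3(tree(T2),tree(T2),nat)),U,nat) ≐ tup3(E,tup3(int,tree(T2),E),T2). Substituting into the earlier binding gives T1 := tree(T2).
Decompose tup3/3: map(map(nat,tree(T2)),tup3(tree(T2),tree(T2),nat)) ≐ E,  U ≐ tup3(int,tree(T2),E),  nat ≐ T2.
Bind E := map(map(nat,tree(T2)),tup3(tree(T2),tree(T2),nat)); substituting into the one remaining equation that mentions E gives: U ≐ tup3(int,tree(T2),map(map(nat,tree(T2)),tup3(tree(T2),tree(T2),nat))).
Bind U := tup3(int,tree(T2),map(map(nat,tree(T2)),tup3(tree(T2),tree(T2),nat))); no other remaining equation mentions U.
Bind T2 := nat. Substituting into the earlier bindings gives T1 := tree(nat), C := nat, E := map(map(nat,tree(nat)),tup3(tree(nat),tree(nat),nat)), U := tup3(int,tree(nat),map(map(nat,tree(nat)),tup3(tree(nat),tree(nat),nat))).
MGU = { T1 ↦ tree(nat), C ↦ nat, E ↦ map(map(nat,tree(nat)),tup3(tree(nat),tree(nat),nat)), U ↦ tup3(int,tree(nat),map(map(nat,tree(nat)),tup3(tree(nat),tree(nat),nat))), T2 ↦ nat }, so U ↦ tup3(int,tree(nat),map(map(nat,tree(nat)),tup3(tree(nat),tree(nat),nat))).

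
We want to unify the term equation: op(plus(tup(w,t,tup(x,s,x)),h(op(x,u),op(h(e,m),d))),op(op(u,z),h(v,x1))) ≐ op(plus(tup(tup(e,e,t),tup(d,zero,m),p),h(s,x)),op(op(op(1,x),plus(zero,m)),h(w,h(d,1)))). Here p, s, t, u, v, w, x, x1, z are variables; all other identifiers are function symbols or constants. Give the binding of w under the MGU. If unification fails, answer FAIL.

tup(e,e,tup(d,zero,m))

Decompose op/2: plus(tup(w,t,tup(x,s,x)),h(op(x,u),op(h(e,m),d))) ≐ plus(tup(tup(e,e,t),tup(d,zero,m),p),h(s,x)),  op(op(u,z),h(v,x1)) ≐ op(op(op(1,x),plus(zero,m)),h(w,h(d,1))).
Decompose plus/2: tup(w,t,tup(x,s,x)) ≐ tup(tup(e,e,t),tup(d,zero,m),p),  h(op(x,u),op(h(e,m),d)) ≐ h(s,x).
Decompose tup/3: w ≐ tup(e,e,t),  t ≐ tup(d,zero,m),  tup(x,s,x) ≐ p.
Bind w := tup(e,e,t); substituting into the one remaining equation that mentions w gives: op(op(u,z),h(v,x1)) ≐ op(op(op(1,x),plus(zero,m)),h(tup(e,e,t),h(d,1))).
Bind t := tup(d,zero,m); substituting into the one remaining equation that mentions t gives: op(op(u,z),h(v,x1)) ≐ op(op(op(1,x),plus(zero,m)),h(tup(e,e,tup(d,zero,m)),h(d,1))). Substituting into the earlier binding gives w := tup(e,e,tup(d,zero,m)).
Bind p := tup(x,s,x); no other remaining equation mentions p.
Decompose h/2: op(x,u) ≐ s,  op(h(e,m),d) ≐ x.
Bind s := op(x,u); no other remaining equation mentions s. Substituting into the earlier binding gives p := tup(x,op(x,u),x).
Bind x := op(h(e,m),d); substituting into the remaining equation gives: op(op(u,z),h(v,x1)) ≐ op(op(op(1,op(h(e,m),d)),plus(zero,m)),h(tup(e,e,tup(d,zero,m)),h(d,1))). Substituting into the earlier bindings gives p := tup(op(h(e,m),d),op(op(h(e,m),d),u),op(h(e,m),d)), s := op(op(h(e,m),d),u).
Decompose op/2: op(u,z) ≐ op(op(1,op(h(e,m),d)),plus(zero,m)),  h(v,x1) ≐ h(tup(e,e,tup(d,zero,m)),h(d,1)).
Decompose op/2: u ≐ op(1,op(h(e,m),d)),  z ≐ plus(zero,m).
Bind u := op(1,op(h(e,m),d)); no other remaining equation mentions u. Substituting into the earlier bindings gives p := tup(op(h(e,m),d),op(op(h(e,m),d),op(1,op(h(e,m),d))),op(h(e,m),d)), s := op(op(h(e,m),d),op(1,op(h(e,m),d))).
Bind z := plus(zero,m); no other remaining equation mentions z.
Decompose h/2: v ≐ tup(e,e,tup(d,zero,m)),  x1 ≐ h(d,1).
Bind v := tup(e,e,tup(d,zero,m)); no other remaining equation mentions v.
Bind x1 := h(d,1).
MGU = { w := tup(e,e,tup(d,zero,m)), t := tup(d,zero,m), p := tup(op(h(e,m),d),op(op(h(e,m),d),op(1,op(h(e,m),d))),op(h(e,m),d)), s := op(op(h(e,m),d),op(1,op(h(e,m),d))), x := op(h(e,m),d), u := op(1,op(h(e,m),d)), z := plus(zero,m), v := tup(e,e,tup(d,zero,m)), x1 := h(d,1) }, so w := tup(e,e,tup(d,zero,m)).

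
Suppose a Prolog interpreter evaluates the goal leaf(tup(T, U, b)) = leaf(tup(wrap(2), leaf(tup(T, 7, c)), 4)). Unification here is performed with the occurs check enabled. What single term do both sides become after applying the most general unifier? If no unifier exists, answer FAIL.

Decompose leaf/1: tup(T, U, b) = tup(wrap(2), leaf(tup(T, 7, c)), 4).
Decompose tup/3: T = wrap(2),  U = leaf(tup(T, 7, c)),  b = 4.
Bind T := wrap(2); substituting into the one remaining equation that mentions T gives: U = leaf(tup(wrap(2), 7, c)).
Bind U := leaf(tup(wrap(2), 7, c)); no other remaining equation mentions U.
Clash: constants b and 4 differ; no unifier exists.

FAIL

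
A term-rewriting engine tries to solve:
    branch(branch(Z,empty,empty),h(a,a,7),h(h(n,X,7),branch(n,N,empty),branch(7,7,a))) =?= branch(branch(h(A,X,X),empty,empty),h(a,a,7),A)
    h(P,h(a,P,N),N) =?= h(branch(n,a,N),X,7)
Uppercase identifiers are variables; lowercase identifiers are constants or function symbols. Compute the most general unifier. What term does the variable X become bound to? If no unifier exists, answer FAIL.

Decompose branch/3: branch(Z,empty,empty) =?= branch(h(A,X,X),empty,empty),  h(a,a,7) =?= h(a,a,7),  h(h(n,X,7),branch(n,N,empty),branch(7,7,a)) =?= A.
Decompose branch/3: Z =?= h(A,X,X),  empty =?= empty,  empty =?= empty.
Bind Z := h(A,X,X); no other remaining equation mentions Z.
Delete trivial equation empty =?= empty.
Delete trivial equation empty =?= empty.
Delete trivial equation h(a,a,7) =?= h(a,a,7).
Bind A := h(h(n,X,7),branch(n,N,empty),branch(7,7,a)); no other remaining equation mentions A. Substituting into the earlier binding gives Z := h(h(h(n,X,7),branch(n,N,empty),branch(7,7,a)),X,X).
Decompose h/3: P =?= branch(n,a,N),  h(a,P,N) =?= X,  N =?= 7.
Bind P := branch(n,a,N); substituting into the one remaining equation that mentions P gives: h(a,branch(n,a,N),N) =?= X.
Bind X := h(a,branch(n,a,N),N); no other remaining equation mentions X. Substituting into the earlier bindings gives Z := h(h(h(n,h(a,branch(n,a,N),N),7),branch(n,N,empty),branch(7,7,a)),h(a,branch(n,a,N),N),h(a,branch(n,a,N),N)), A := h(h(n,h(a,branch(n,a,N),N),7),branch(n,N,empty),branch(7,7,a)).
Bind N := 7. Substituting into the earlier bindings gives Z := h(h(h(n,h(a,branch(n,a,7),7),7),branch(n,7,empty),branch(7,7,a)),h(a,branch(n,a,7),7),h(a,branch(n,a,7),7)), A := h(h(n,h(a,branch(n,a,7),7),7),branch(n,7,empty),branch(7,7,a)), P := branch(n,a,7), X := h(a,branch(n,a,7),7).
MGU = { Z -> h(h(h(n,h(a,branch(n,a,7),7),7),branch(n,7,empty),branch(7,7,a)),h(a,branch(n,a,7),7),h(a,branch(n,a,7),7)), A -> h(h(n,h(a,branch(n,a,7),7),7),branch(n,7,empty),branch(7,7,a)), P -> branch(n,a,7), X -> h(a,branch(n,a,7),7), N -> 7 }, so X -> h(a,branch(n,a,7),7).

h(a,branch(n,a,7),7)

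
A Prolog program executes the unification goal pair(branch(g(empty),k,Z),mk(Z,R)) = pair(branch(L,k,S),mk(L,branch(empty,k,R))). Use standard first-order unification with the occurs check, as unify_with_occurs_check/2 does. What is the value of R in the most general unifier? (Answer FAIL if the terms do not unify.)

FAIL

Decompose pair/2: branch(g(empty),k,Z) = branch(L,k,S),  mk(Z,R) = mk(L,branch(empty,k,R)).
Decompose branch/3: g(empty) = L,  k = k,  Z = S.
Bind L := g(empty); substituting into the one remaining equation that mentions L gives: mk(Z,R) = mk(g(empty),branch(empty,k,R)).
Delete trivial equation k = k.
Bind Z := S; substituting into the remaining equation gives: mk(S,R) = mk(g(empty),branch(empty,k,R)).
Decompose mk/2: S = g(empty),  R = branch(empty,k,R).
Bind S := g(empty); no other remaining equation mentions S. Substituting into the earlier binding gives Z := g(empty).
Occurs check fails: R occurs in branch(empty,k,R); the equation R = branch(empty,k,R) has no finite solution.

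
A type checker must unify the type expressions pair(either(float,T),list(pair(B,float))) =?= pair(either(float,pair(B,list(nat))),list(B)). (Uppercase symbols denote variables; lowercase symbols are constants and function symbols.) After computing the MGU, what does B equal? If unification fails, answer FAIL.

FAIL

Decompose pair/2: either(float,T) =?= either(float,pair(B,list(nat))),  list(pair(B,float)) =?= list(B).
Decompose either/2: float =?= float,  T =?= pair(B,list(nat)).
Delete trivial equation float =?= float.
Bind T := pair(B,list(nat)); no other remaining equation mentions T.
Decompose list/1: pair(B,float) =?= B.
Occurs check fails: B occurs in pair(B,float); the equation B =?= pair(B,float) has no finite solution.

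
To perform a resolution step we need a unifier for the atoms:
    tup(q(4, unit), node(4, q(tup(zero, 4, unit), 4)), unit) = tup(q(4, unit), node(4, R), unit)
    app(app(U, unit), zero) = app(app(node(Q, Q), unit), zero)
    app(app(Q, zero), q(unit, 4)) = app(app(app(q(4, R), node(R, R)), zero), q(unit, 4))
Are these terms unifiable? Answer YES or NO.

YES

Decompose tup/3: q(4, unit) = q(4, unit),  node(4, q(tup(zero, 4, unit), 4)) = node(4, R),  unit = unit.
Delete trivial equation q(4, unit) = q(4, unit).
Decompose node/2: 4 = 4,  q(tup(zero, 4, unit), 4) = R.
Delete trivial equation 4 = 4.
Bind R := q(tup(zero, 4, unit), 4); substituting into the one remaining equation that mentions R gives: app(app(Q, zero), q(unit, 4)) = app(app(app(q(4, q(tup(zero, 4, unit), 4)), node(q(tup(zero, 4, unit), 4), q(tup(zero, 4, unit), 4))), zero), q(unit, 4)).
Delete trivial equation unit = unit.
Decompose app/2: app(U, unit) = app(node(Q, Q), unit),  zero = zero.
Decompose app/2: U = node(Q, Q),  unit = unit.
Bind U := node(Q, Q); no other remaining equation mentions U.
Delete trivial equation unit = unit.
Delete trivial equation zero = zero.
Decompose app/2: app(Q, zero) = app(app(q(4, q(tup(zero, 4, unit), 4)), node(q(tup(zero, 4, unit), 4), q(tup(zero, 4, unit), 4))), zero),  q(unit, 4) = q(unit, 4).
Decompose app/2: Q = app(q(4, q(tup(zero, 4, unit), 4)), node(q(tup(zero, 4, unit), 4), q(tup(zero, 4, unit), 4))),  zero = zero.
Bind Q := app(q(4, q(tup(zero, 4, unit), 4)), node(q(tup(zero, 4, unit), 4), q(tup(zero, 4, unit), 4))); no other remaining equation mentions Q. Substituting into the earlier binding gives U := node(app(q(4, q(tup(zero, 4, unit), 4)), node(q(tup(zero, 4, unit), 4), q(tup(zero, 4, unit), 4))), app(q(4, q(tup(zero, 4, unit), 4)), node(q(tup(zero, 4, unit), 4), q(tup(zero, 4, unit), 4)))).
Delete trivial equation zero = zero.
Delete trivial equation q(unit, 4) = q(unit, 4).
No equations remain and no clash or occurs-check failure arose, so a unifier exists.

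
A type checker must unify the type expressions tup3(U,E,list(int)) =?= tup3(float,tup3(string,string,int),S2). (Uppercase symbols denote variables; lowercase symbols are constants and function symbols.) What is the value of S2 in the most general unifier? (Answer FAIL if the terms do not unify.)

Decompose tup3/3: U =?= float,  E =?= tup3(string,string,int),  list(int) =?= S2.
Bind U := float; no other remaining equation mentions U.
Bind E := tup3(string,string,int); no other remaining equation mentions E.
Bind S2 := list(int).
MGU = { U ↦ float, E ↦ tup3(string,string,int), S2 ↦ list(int) }, so S2 ↦ list(int).

list(int)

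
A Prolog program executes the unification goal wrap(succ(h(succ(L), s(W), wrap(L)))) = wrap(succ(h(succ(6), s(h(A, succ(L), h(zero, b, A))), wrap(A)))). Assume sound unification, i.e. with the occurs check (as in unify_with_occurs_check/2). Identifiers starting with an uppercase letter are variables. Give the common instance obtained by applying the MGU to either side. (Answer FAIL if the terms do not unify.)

Decompose wrap/1: succ(h(succ(L), s(W), wrap(L))) = succ(h(succ(6), s(h(A, succ(L), h(zero, b, A))), wrap(A))).
Decompose succ/1: h(succ(L), s(W), wrap(L)) = h(succ(6), s(h(A, succ(L), h(zero, b, A))), wrap(A)).
Decompose h/3: succ(L) = succ(6),  s(W) = s(h(A, succ(L), h(zero, b, A))),  wrap(L) = wrap(A).
Decompose succ/1: L = 6.
Bind L := 6; substituting into the remaining equations gives: s(W) = s(h(A, succ(6), h(zero, b, A))),  wrap(6) = wrap(A).
Decompose s/1: W = h(A, succ(6), h(zero, b, A)).
Bind W := h(A, succ(6), h(zero, b, A)); no other remaining equation mentions W.
Decompose wrap/1: 6 = A.
Bind A := 6. Substituting into the earlier binding gives W := h(6, succ(6), h(zero, b, 6)).
Applying the MGU to either side gives wrap(succ(h(succ(6), s(h(6, succ(6), h(zero, b, 6))), wrap(6)))).

wrap(succ(h(succ(6), s(h(6, succ(6), h(zero, b, 6))), wrap(6))))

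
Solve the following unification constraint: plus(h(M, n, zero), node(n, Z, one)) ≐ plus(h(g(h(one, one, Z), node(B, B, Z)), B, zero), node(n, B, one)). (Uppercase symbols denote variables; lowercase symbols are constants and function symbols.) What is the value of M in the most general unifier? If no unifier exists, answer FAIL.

Decompose plus/2: h(M, n, zero) ≐ h(g(h(one, one, Z), node(B, B, Z)), B, zero),  node(n, Z, one) ≐ node(n, B, one).
Decompose h/3: M ≐ g(h(one, one, Z), node(B, B, Z)),  n ≐ B,  zero ≐ zero.
Bind M := g(h(one, one, Z), node(B, B, Z)); no other remaining equation mentions M.
Bind B := n; substituting into the one remaining equation that mentions B gives: node(n, Z, one) ≐ node(n, n, one). Substituting into the earlier binding gives M := g(h(one, one, Z), node(n, n, Z)).
Delete trivial equation zero ≐ zero.
Decompose node/3: n ≐ n,  Z ≐ n,  one ≐ one.
Delete trivial equation n ≐ n.
Bind Z := n; no other remaining equation mentions Z. Substituting into the earlier binding gives M := g(h(one, one, n), node(n, n, n)).
Delete trivial equation one ≐ one.
MGU = { M ↦ g(h(one, one, n), node(n, n, n)), B ↦ n, Z ↦ n }, so M ↦ g(h(one, one, n), node(n, n, n)).

g(h(one, one, n), node(n, n, n))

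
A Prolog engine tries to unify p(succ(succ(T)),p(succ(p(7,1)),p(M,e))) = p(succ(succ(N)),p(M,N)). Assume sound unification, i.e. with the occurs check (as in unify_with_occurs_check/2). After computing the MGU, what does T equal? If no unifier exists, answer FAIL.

p(succ(p(7,1)),e)

Decompose p/2: succ(succ(T)) = succ(succ(N)),  p(succ(p(7,1)),p(M,e)) = p(M,N).
Decompose succ/1: succ(T) = succ(N).
Decompose succ/1: T = N.
Bind T := N; no other remaining equation mentions T.
Decompose p/2: succ(p(7,1)) = M,  p(M,e) = N.
Bind M := succ(p(7,1)); substituting into the remaining equation gives: p(succ(p(7,1)),e) = N.
Bind N := p(succ(p(7,1)),e). Substituting into the earlier binding gives T := p(succ(p(7,1)),e).
MGU = { T -> p(succ(p(7,1)),e), M -> succ(p(7,1)), N -> p(succ(p(7,1)),e) }, so T -> p(succ(p(7,1)),e).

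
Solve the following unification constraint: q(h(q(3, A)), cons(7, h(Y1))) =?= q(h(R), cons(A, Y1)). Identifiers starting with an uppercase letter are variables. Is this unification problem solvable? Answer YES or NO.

NO

Decompose q/2: h(q(3, A)) =?= h(R),  cons(7, h(Y1)) =?= cons(A, Y1).
Decompose h/1: q(3, A) =?= R.
Bind R := q(3, A); no other remaining equation mentions R.
Decompose cons/2: 7 =?= A,  h(Y1) =?= Y1.
Bind A := 7; no other remaining equation mentions A. Substituting into the earlier binding gives R := q(3, 7).
Occurs check fails: Y1 occurs in h(Y1); the equation Y1 =?= h(Y1) has no finite solution.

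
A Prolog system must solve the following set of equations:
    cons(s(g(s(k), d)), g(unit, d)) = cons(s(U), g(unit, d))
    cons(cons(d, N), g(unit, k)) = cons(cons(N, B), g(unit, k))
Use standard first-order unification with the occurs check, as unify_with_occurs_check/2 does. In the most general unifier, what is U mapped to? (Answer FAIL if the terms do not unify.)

g(s(k), d)

Decompose cons/2: s(g(s(k), d)) = s(U),  g(unit, d) = g(unit, d).
Decompose s/1: g(s(k), d) = U.
Bind U := g(s(k), d); no other remaining equation mentions U.
Delete trivial equation g(unit, d) = g(unit, d).
Decompose cons/2: cons(d, N) = cons(N, B),  g(unit, k) = g(unit, k).
Decompose cons/2: d = N,  N = B.
Bind N := d; substituting into the one remaining equation that mentions N gives: d = B.
Bind B := d; no other remaining equation mentions B.
Delete trivial equation g(unit, k) = g(unit, k).
MGU = { U ↦ g(s(k), d), N ↦ d, B ↦ d }, so U ↦ g(s(k), d).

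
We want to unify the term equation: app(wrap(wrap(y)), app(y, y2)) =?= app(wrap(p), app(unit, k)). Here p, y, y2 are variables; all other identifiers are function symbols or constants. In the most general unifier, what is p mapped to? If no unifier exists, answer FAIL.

Decompose app/2: wrap(wrap(y)) =?= wrap(p),  app(y, y2) =?= app(unit, k).
Decompose wrap/1: wrap(y) =?= p.
Bind p := wrap(y); no other remaining equation mentions p.
Decompose app/2: y =?= unit,  y2 =?= k.
Bind y := unit; no other remaining equation mentions y. Substituting into the earlier binding gives p := wrap(unit).
Bind y2 := k.
MGU = { p ↦ wrap(unit), y ↦ unit, y2 ↦ k }, so p ↦ wrap(unit).

wrap(unit)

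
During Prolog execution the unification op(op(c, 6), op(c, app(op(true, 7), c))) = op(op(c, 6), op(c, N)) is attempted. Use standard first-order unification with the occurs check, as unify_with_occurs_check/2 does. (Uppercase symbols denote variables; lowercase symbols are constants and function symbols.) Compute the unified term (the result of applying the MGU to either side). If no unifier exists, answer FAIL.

op(op(c, 6), op(c, app(op(true, 7), c)))

Decompose op/2: op(c, 6) = op(c, 6),  op(c, app(op(true, 7), c)) = op(c, N).
Delete trivial equation op(c, 6) = op(c, 6).
Decompose op/2: c = c,  app(op(true, 7), c) = N.
Delete trivial equation c = c.
Bind N := app(op(true, 7), c).
Applying the MGU to either side gives op(op(c, 6), op(c, app(op(true, 7), c))).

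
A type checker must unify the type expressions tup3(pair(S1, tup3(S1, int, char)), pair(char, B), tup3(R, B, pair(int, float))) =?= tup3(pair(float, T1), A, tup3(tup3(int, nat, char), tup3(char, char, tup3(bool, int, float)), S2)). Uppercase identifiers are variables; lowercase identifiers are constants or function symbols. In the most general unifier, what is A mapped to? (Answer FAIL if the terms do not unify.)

Decompose tup3/3: pair(S1, tup3(S1, int, char)) =?= pair(float, T1),  pair(char, B) =?= A,  tup3(R, B, pair(int, float)) =?= tup3(tup3(int, nat, char), tup3(char, char, tup3(bool, int, float)), S2).
Decompose pair/2: S1 =?= float,  tup3(S1, int, char) =?= T1.
Bind S1 := float; substituting into the one remaining equation that mentions S1 gives: tup3(float, int, char) =?= T1.
Bind T1 := tup3(float, int, char); no other remaining equation mentions T1.
Bind A := pair(char, B); no other remaining equation mentions A.
Decompose tup3/3: R =?= tup3(int, nat, char),  B =?= tup3(char, char, tup3(bool, int, float)),  pair(int, float) =?= S2.
Bind R := tup3(int, nat, char); no other remaining equation mentions R.
Bind B := tup3(char, char, tup3(bool, int, float)); no other remaining equation mentions B. Substituting into the earlier binding gives A := pair(char, tup3(char, char, tup3(bool, int, float))).
Bind S2 := pair(int, float).
MGU = { S1 := float, T1 := tup3(float, int, char), A := pair(char, tup3(char, char, tup3(bool, int, float))), R := tup3(int, nat, char), B := tup3(char, char, tup3(bool, int, float)), S2 := pair(int, float) }, so A := pair(char, tup3(char, char, tup3(bool, int, float))).

pair(char, tup3(char, char, tup3(bool, int, float)))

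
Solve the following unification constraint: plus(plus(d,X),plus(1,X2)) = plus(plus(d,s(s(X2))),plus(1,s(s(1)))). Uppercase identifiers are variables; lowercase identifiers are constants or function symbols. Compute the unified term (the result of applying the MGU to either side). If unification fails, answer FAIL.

Decompose plus/2: plus(d,X) = plus(d,s(s(X2))),  plus(1,X2) = plus(1,s(s(1))).
Decompose plus/2: d = d,  X = s(s(X2)).
Delete trivial equation d = d.
Bind X := s(s(X2)); no other remaining equation mentions X.
Decompose plus/2: 1 = 1,  X2 = s(s(1)).
Delete trivial equation 1 = 1.
Bind X2 := s(s(1)). Substituting into the earlier binding gives X := s(s(s(s(1)))).
Applying the MGU to either side gives plus(plus(d,s(s(s(s(1))))),plus(1,s(s(1)))).

plus(plus(d,s(s(s(s(1))))),plus(1,s(s(1))))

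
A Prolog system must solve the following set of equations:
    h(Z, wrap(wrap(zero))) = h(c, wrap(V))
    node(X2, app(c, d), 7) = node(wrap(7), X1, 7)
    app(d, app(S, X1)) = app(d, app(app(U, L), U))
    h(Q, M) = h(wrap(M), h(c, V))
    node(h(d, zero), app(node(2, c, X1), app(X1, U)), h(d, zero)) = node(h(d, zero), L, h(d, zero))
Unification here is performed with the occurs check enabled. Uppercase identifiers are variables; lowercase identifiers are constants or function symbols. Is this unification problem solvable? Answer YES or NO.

Decompose h/2: Z = c,  wrap(wrap(zero)) = wrap(V).
Bind Z := c; no other remaining equation mentions Z.
Decompose wrap/1: wrap(zero) = V.
Bind V := wrap(zero); substituting into the one remaining equation that mentions V gives: h(Q, M) = h(wrap(M), h(c, wrap(zero))).
Decompose node/3: X2 = wrap(7),  app(c, d) = X1,  7 = 7.
Bind X2 := wrap(7); no other remaining equation mentions X2.
Bind X1 := app(c, d); substituting into the 2 remaining equations that mention X1 gives: app(d, app(S, app(c, d))) = app(d, app(app(U, L), U)),  node(h(d, zero), app(node(2, c, app(c, d)), app(app(c, d), U)), h(d, zero)) = node(h(d, zero), L, h(d, zero)).
Delete trivial equation 7 = 7.
Decompose app/2: d = d,  app(S, app(c, d)) = app(app(U, L), U).
Delete trivial equation d = d.
Decompose app/2: S = app(U, L),  app(c, d) = U.
Bind S := app(U, L); no other remaining equation mentions S.
Bind U := app(c, d); substituting into the one remaining equation that mentions U gives: node(h(d, zero), app(node(2, c, app(c, d)), app(app(c, d), app(c, d))), h(d, zero)) = node(h(d, zero), L, h(d, zero)). Substituting into the earlier binding gives S := app(app(c, d), L).
Decompose h/2: Q = wrap(M),  M = h(c, wrap(zero)).
Bind Q := wrap(M); no other remaining equation mentions Q.
Bind M := h(c, wrap(zero)); no other remaining equation mentions M. Substituting into the earlier binding gives Q := wrap(h(c, wrap(zero))).
Decompose node/3: h(d, zero) = h(d, zero),  app(node(2, c, app(c, d)), app(app(c, d), app(c, d))) = L,  h(d, zero) = h(d, zero).
Delete trivial equation h(d, zero) = h(d, zero).
Bind L := app(node(2, c, app(c, d)), app(app(c, d), app(c, d))); no other remaining equation mentions L. Substituting into the earlier binding gives S := app(app(c, d), app(node(2, c, app(c, d)), app(app(c, d), app(c, d)))).
Delete trivial equation h(d, zero) = h(d, zero).
No equations remain and no clash or occurs-check failure arose, so a unifier exists.

YES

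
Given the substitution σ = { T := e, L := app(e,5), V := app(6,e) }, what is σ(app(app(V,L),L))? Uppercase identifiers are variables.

app(app(app(6,e),app(e,5)),app(e,5))

Replace each occurrence of L with app(e,5).
Replace each occurrence of V with app(6,e).
Result: app(app(app(6,e),app(e,5)),app(e,5)).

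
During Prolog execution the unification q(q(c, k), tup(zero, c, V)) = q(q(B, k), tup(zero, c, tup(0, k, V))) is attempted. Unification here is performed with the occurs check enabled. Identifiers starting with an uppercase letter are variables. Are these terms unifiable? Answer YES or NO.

NO

Decompose q/2: q(c, k) = q(B, k),  tup(zero, c, V) = tup(zero, c, tup(0, k, V)).
Decompose q/2: c = B,  k = k.
Bind B := c; no other remaining equation mentions B.
Delete trivial equation k = k.
Decompose tup/3: zero = zero,  c = c,  V = tup(0, k, V).
Delete trivial equation zero = zero.
Delete trivial equation c = c.
Occurs check fails: V occurs in tup(0, k, V); the equation V = tup(0, k, V) has no finite solution.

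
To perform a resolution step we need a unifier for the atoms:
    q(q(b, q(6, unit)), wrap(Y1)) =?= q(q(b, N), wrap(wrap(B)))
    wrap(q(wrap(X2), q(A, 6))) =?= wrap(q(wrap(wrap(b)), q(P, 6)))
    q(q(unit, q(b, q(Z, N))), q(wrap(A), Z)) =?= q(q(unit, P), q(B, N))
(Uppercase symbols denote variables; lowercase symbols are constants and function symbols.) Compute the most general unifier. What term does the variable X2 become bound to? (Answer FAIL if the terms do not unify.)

wrap(b)

Decompose q/2: q(b, q(6, unit)) =?= q(b, N),  wrap(Y1) =?= wrap(wrap(B)).
Decompose q/2: b =?= b,  q(6, unit) =?= N.
Delete trivial equation b =?= b.
Bind N := q(6, unit); substituting into the one remaining equation that mentions N gives: q(q(unit, q(b, q(Z, q(6, unit)))), q(wrap(A), Z)) =?= q(q(unit, P), q(B, q(6, unit))).
Decompose wrap/1: Y1 =?= wrap(B).
Bind Y1 := wrap(B); no other remaining equation mentions Y1.
Decompose wrap/1: q(wrap(X2), q(A, 6)) =?= q(wrap(wrap(b)), q(P, 6)).
Decompose q/2: wrap(X2) =?= wrap(wrap(b)),  q(A, 6) =?= q(P, 6).
Decompose wrap/1: X2 =?= wrap(b).
Bind X2 := wrap(b); no other remaining equation mentions X2.
Decompose q/2: A =?= P,  6 =?= 6.
Bind A := P; substituting into the one remaining equation that mentions A gives: q(q(unit, q(b, q(Z, q(6, unit)))), q(wrap(P), Z)) =?= q(q(unit, P), q(B, q(6, unit))).
Delete trivial equation 6 =?= 6.
Decompose q/2: q(unit, q(b, q(Z, q(6, unit)))) =?= q(unit, P),  q(wrap(P), Z) =?= q(B, q(6, unit)).
Decompose q/2: unit =?= unit,  q(b, q(Z, q(6, unit))) =?= P.
Delete trivial equation unit =?= unit.
Bind P := q(b, q(Z, q(6, unit))); substituting into the remaining equation gives: q(wrap(q(b, q(Z, q(6, unit)))), Z) =?= q(B, q(6, unit)). Substituting into the earlier binding gives A := q(b, q(Z, q(6, unit))).
Decompose q/2: wrap(q(b, q(Z, q(6, unit)))) =?= B,  Z =?= q(6, unit).
Bind B := wrap(q(b, q(Z, q(6, unit)))); no other remaining equation mentions B. Substituting into the earlier binding gives Y1 := wrap(wrap(q(b, q(Z, q(6, unit))))).
Bind Z := q(6, unit). Substituting into the earlier bindings gives Y1 := wrap(wrap(q(b, q(q(6, unit), q(6, unit))))), A := q(b, q(q(6, unit), q(6, unit))), P := q(b, q(q(6, unit), q(6, unit))), B := wrap(q(b, q(q(6, unit), q(6, unit)))).
MGU = { N -> q(6, unit), Y1 -> wrap(wrap(q(b, q(q(6, unit), q(6, unit))))), X2 -> wrap(b), A -> q(b, q(q(6, unit), q(6, unit))), P -> q(b, q(q(6, unit), q(6, unit))), B -> wrap(q(b, q(q(6, unit), q(6, unit)))), Z -> q(6, unit) }, so X2 -> wrap(b).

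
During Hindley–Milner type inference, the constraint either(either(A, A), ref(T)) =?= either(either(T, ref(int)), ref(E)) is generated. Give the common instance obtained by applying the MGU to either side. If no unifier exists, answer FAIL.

Decompose either/2: either(A, A) =?= either(T, ref(int)),  ref(T) =?= ref(E).
Decompose either/2: A =?= T,  A =?= ref(int).
Bind A := T; substituting into the one remaining equation that mentions A gives: T =?= ref(int).
Bind T := ref(int); substituting into the remaining equation gives: ref(ref(int)) =?= ref(E). Substituting into the earlier binding gives A := ref(int).
Decompose ref/1: ref(int) =?= E.
Bind E := ref(int).
Applying the MGU to either side gives either(either(ref(int), ref(int)), ref(ref(int))).

either(either(ref(int), ref(int)), ref(ref(int)))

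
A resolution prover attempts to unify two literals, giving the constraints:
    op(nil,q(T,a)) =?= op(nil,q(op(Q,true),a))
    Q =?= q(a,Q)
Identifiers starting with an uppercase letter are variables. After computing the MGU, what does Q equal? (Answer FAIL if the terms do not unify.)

FAIL

Decompose op/2: nil =?= nil,  q(T,a) =?= q(op(Q,true),a).
Delete trivial equation nil =?= nil.
Decompose q/2: T =?= op(Q,true),  a =?= a.
Bind T := op(Q,true); no other remaining equation mentions T.
Delete trivial equation a =?= a.
Occurs check fails: Q occurs in q(a,Q); the equation Q =?= q(a,Q) has no finite solution.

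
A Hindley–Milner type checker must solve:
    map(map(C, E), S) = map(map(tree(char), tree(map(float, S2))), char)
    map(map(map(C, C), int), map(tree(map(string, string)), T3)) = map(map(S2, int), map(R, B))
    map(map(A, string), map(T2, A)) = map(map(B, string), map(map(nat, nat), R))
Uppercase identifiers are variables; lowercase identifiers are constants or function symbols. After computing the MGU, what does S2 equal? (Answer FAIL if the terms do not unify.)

Decompose map/2: map(C, E) = map(tree(char), tree(map(float, S2))),  S = char.
Decompose map/2: C = tree(char),  E = tree(map(float, S2)).
Bind C := tree(char); substituting into the one remaining equation that mentions C gives: map(map(map(tree(char), tree(char)), int), map(tree(map(string, string)), T3)) = map(map(S2, int), map(R, B)).
Bind E := tree(map(float, S2)); no other remaining equation mentions E.
Bind S := char; no other remaining equation mentions S.
Decompose map/2: map(map(tree(char), tree(char)), int) = map(S2, int),  map(tree(map(string, string)), T3) = map(R, B).
Decompose map/2: map(tree(char), tree(char)) = S2,  int = int.
Bind S2 := map(tree(char), tree(char)); no other remaining equation mentions S2. Substituting into the earlier binding gives E := tree(map(float, map(tree(char), tree(char)))).
Delete trivial equation int = int.
Decompose map/2: tree(map(string, string)) = R,  T3 = B.
Bind R := tree(map(string, string)); substituting into the one remaining equation that mentions R gives: map(map(A, string), map(T2, A)) = map(map(B, string), map(map(nat, nat), tree(map(string, string)))).
Bind T3 := B; no other remaining equation mentions T3.
Decompose map/2: map(A, string) = map(B, string),  map(T2, A) = map(map(nat, nat), tree(map(string, string))).
Decompose map/2: A = B,  string = string.
Bind A := B; substituting into the one remaining equation that mentions A gives: map(T2, B) = map(map(nat, nat), tree(map(string, string))).
Delete trivial equation string = string.
Decompose map/2: T2 = map(nat, nat),  B = tree(map(string, string)).
Bind T2 := map(nat, nat); no other remaining equation mentions T2.
Bind B := tree(map(string, string)). Substituting into the earlier bindings gives T3 := tree(map(string, string)), A := tree(map(string, string)).
MGU = { C -> tree(char), E -> tree(map(float, map(tree(char), tree(char)))), S -> char, S2 -> map(tree(char), tree(char)), R -> tree(map(string, string)), T3 -> tree(map(string, string)), A -> tree(map(string, string)), T2 -> map(nat, nat), B -> tree(map(string, string)) }, so S2 -> map(tree(char), tree(char)).

map(tree(char), tree(char))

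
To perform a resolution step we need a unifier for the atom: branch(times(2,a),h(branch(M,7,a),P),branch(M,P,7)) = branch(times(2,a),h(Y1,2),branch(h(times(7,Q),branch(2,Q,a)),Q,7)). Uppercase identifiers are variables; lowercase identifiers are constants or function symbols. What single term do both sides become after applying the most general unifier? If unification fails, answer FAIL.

branch(times(2,a),h(branch(h(times(7,2),branch(2,2,a)),7,a),2),branch(h(times(7,2),branch(2,2,a)),2,7))

Decompose branch/3: times(2,a) = times(2,a),  h(branch(M,7,a),P) = h(Y1,2),  branch(M,P,7) = branch(h(times(7,Q),branch(2,Q,a)),Q,7).
Delete trivial equation times(2,a) = times(2,a).
Decompose h/2: branch(M,7,a) = Y1,  P = 2.
Bind Y1 := branch(M,7,a); no other remaining equation mentions Y1.
Bind P := 2; substituting into the remaining equation gives: branch(M,2,7) = branch(h(times(7,Q),branch(2,Q,a)),Q,7).
Decompose branch/3: M = h(times(7,Q),branch(2,Q,a)),  2 = Q,  7 = 7.
Bind M := h(times(7,Q),branch(2,Q,a)); no other remaining equation mentions M. Substituting into the earlier binding gives Y1 := branch(h(times(7,Q),branch(2,Q,a)),7,a).
Bind Q := 2; no other remaining equation mentions Q. Substituting into the earlier bindings gives Y1 := branch(h(times(7,2),branch(2,2,a)),7,a), M := h(times(7,2),branch(2,2,a)).
Delete trivial equation 7 = 7.
Applying the MGU to either side gives branch(times(2,a),h(branch(h(times(7,2),branch(2,2,a)),7,a),2),branch(h(times(7,2),branch(2,2,a)),2,7)).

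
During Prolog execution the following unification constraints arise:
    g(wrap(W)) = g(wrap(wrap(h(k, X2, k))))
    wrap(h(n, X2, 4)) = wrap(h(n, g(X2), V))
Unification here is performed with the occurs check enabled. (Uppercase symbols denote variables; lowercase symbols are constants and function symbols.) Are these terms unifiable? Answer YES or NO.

NO

Decompose g/1: wrap(W) = wrap(wrap(h(k, X2, k))).
Decompose wrap/1: W = wrap(h(k, X2, k)).
Bind W := wrap(h(k, X2, k)); no other remaining equation mentions W.
Decompose wrap/1: h(n, X2, 4) = h(n, g(X2), V).
Decompose h/3: n = n,  X2 = g(X2),  4 = V.
Delete trivial equation n = n.
Occurs check fails: X2 occurs in g(X2); the equation X2 = g(X2) has no finite solution.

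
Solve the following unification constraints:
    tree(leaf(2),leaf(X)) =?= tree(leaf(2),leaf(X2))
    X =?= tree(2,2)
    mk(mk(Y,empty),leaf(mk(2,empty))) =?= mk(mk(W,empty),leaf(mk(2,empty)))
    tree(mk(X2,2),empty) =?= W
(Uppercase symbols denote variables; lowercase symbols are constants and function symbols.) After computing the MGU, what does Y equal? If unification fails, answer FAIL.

tree(mk(tree(2,2),2),empty)

Decompose tree/2: leaf(2) =?= leaf(2),  leaf(X) =?= leaf(X2).
Delete trivial equation leaf(2) =?= leaf(2).
Decompose leaf/1: X =?= X2.
Bind X := X2; substituting into the one remaining equation that mentions X gives: X2 =?= tree(2,2).
Bind X2 := tree(2,2); substituting into the one remaining equation that mentions X2 gives: tree(mk(tree(2,2),2),empty) =?= W. Substituting into the earlier binding gives X := tree(2,2).
Decompose mk/2: mk(Y,empty) =?= mk(W,empty),  leaf(mk(2,empty)) =?= leaf(mk(2,empty)).
Decompose mk/2: Y =?= W,  empty =?= empty.
Bind Y := W; no other remaining equation mentions Y.
Delete trivial equation empty =?= empty.
Delete trivial equation leaf(mk(2,empty)) =?= leaf(mk(2,empty)).
Bind W := tree(mk(tree(2,2),2),empty). Substituting into the earlier binding gives Y := tree(mk(tree(2,2),2),empty).
MGU = { X ↦ tree(2,2), X2 ↦ tree(2,2), Y ↦ tree(mk(tree(2,2),2),empty), W ↦ tree(mk(tree(2,2),2),empty) }, so Y ↦ tree(mk(tree(2,2),2),empty).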